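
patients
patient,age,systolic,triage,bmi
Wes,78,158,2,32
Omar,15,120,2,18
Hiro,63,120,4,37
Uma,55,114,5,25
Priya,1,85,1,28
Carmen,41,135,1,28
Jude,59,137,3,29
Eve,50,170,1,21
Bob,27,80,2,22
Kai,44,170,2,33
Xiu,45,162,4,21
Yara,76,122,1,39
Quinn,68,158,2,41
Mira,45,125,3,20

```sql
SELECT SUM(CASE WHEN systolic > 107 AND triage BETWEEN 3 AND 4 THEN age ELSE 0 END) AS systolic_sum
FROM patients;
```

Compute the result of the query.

patient=Wes: ✗
patient=Omar: ✗
patient=Hiro: ✓ → 63
patient=Uma: ✗
patient=Priya: ✗
patient=Carmen: ✗
patient=Jude: ✓ → 59
patient=Eve: ✗
patient=Bob: ✗
patient=Kai: ✗
patient=Xiu: ✓ → 45
patient=Yara: ✗
patient=Quinn: ✗
patient=Mira: ✓ → 45
systolic_sum = 63 + 59 + 45 + 45 = 212

212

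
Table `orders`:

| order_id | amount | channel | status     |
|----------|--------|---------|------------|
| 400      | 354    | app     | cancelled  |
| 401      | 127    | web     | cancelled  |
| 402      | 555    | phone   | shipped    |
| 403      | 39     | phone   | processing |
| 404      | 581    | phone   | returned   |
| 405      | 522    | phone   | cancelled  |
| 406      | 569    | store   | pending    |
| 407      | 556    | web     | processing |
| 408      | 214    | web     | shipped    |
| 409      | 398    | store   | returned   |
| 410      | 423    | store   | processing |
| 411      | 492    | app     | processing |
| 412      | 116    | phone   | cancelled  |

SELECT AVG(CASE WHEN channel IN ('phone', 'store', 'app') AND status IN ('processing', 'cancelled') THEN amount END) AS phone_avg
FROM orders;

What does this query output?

order_id=400: ✓ → 354
order_id=401: ✗
order_id=402: ✗
order_id=403: ✓ → 39
order_id=404: ✗
order_id=405: ✓ → 522
order_id=406: ✗
order_id=407: ✗
order_id=408: ✗
order_id=409: ✗
order_id=410: ✓ → 423
order_id=411: ✓ → 492
order_id=412: ✓ → 116
phone_avg = (354 + 39 + 522 + 423 + 492 + 116) / 6 = 324.3333333333

324.3333333333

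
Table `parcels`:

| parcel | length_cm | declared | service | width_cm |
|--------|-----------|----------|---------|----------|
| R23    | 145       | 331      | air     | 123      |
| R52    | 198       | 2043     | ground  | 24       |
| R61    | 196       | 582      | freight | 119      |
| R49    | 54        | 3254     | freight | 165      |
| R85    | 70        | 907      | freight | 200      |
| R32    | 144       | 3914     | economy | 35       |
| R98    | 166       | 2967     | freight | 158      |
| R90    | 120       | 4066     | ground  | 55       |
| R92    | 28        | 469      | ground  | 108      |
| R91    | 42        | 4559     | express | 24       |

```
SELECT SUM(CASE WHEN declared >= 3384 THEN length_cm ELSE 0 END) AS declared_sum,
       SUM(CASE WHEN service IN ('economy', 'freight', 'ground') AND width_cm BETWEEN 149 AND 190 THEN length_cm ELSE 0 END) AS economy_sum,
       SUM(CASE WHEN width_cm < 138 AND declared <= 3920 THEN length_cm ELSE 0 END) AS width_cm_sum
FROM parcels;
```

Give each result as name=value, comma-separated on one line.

declared_sum=306, economy_sum=220, width_cm_sum=711

[declared_sum: declared >= 3384]
parcel=R23: ✗
parcel=R52: ✗
parcel=R61: ✗
parcel=R49: ✗
parcel=R85: ✗
parcel=R32: ✓ → 144
parcel=R98: ✗
parcel=R90: ✓ → 120
parcel=R92: ✗
parcel=R91: ✓ → 42
declared_sum = 144 + 120 + 42 = 306
—
[economy_sum: service IN ('economy', 'freight', 'ground') AND width_cm BETWEEN 149 AND 190]
parcel=R23: ✗
parcel=R52: ✗
parcel=R61: ✗
parcel=R49: ✓ → 54
parcel=R85: ✗
parcel=R32: ✗
parcel=R98: ✓ → 166
parcel=R90: ✗
parcel=R92: ✗
parcel=R91: ✗
economy_sum = 54 + 166 = 220
—
[width_cm_sum: width_cm < 138 AND declared <= 3920]
parcel=R23: ✓ → 145
parcel=R52: ✓ → 198
parcel=R61: ✓ → 196
parcel=R49: ✗
parcel=R85: ✗
parcel=R32: ✓ → 144
parcel=R98: ✗
parcel=R90: ✗
parcel=R92: ✓ → 28
parcel=R91: ✗
width_cm_sum = 145 + 198 + 196 + 144 + 28 = 711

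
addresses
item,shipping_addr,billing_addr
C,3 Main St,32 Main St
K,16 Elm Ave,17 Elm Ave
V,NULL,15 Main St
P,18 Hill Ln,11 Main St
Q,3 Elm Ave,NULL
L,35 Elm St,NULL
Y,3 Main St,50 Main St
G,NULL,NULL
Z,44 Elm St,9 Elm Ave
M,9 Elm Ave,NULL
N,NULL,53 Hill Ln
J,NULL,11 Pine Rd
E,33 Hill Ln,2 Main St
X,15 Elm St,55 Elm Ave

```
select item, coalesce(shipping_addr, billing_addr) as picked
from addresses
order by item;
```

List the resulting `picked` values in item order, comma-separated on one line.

3 Main St, 33 Hill Ln, NULL, 11 Pine Rd, 16 Elm Ave, 35 Elm St, 9 Elm Ave, 53 Hill Ln, 18 Hill Ln, 3 Elm Ave, 15 Main St, 15 Elm St, 3 Main St, 44 Elm St

item=C: shipping_addr=3 Main St → 3 Main St
item=E: shipping_addr=33 Hill Ln → 33 Hill Ln
item=G: shipping_addr=NULL, billing_addr=NULL (all NULL) → NULL
item=J: shipping_addr=NULL, billing_addr=11 Pine Rd → 11 Pine Rd
item=K: shipping_addr=16 Elm Ave → 16 Elm Ave
item=L: shipping_addr=35 Elm St → 35 Elm St
item=M: shipping_addr=9 Elm Ave → 9 Elm Ave
item=N: shipping_addr=NULL, billing_addr=53 Hill Ln → 53 Hill Ln
item=P: shipping_addr=18 Hill Ln → 18 Hill Ln
item=Q: shipping_addr=3 Elm Ave → 3 Elm Ave
item=V: shipping_addr=NULL, billing_addr=15 Main St → 15 Main St
item=X: shipping_addr=15 Elm St → 15 Elm St
item=Y: shipping_addr=3 Main St → 3 Main St
item=Z: shipping_addr=44 Elm St → 44 Elm St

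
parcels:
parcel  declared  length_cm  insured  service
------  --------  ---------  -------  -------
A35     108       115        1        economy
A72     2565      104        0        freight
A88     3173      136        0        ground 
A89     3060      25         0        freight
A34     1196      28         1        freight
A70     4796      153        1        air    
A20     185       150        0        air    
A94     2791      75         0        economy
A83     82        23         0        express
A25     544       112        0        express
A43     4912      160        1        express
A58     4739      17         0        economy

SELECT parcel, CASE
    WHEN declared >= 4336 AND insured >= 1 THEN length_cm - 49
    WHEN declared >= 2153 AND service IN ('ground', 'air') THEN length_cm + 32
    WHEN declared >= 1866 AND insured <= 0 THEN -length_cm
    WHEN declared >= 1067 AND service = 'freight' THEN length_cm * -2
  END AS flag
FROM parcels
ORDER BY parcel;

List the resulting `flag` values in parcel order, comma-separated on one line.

NULL, NULL, -56, NULL, 111, -17, 104, -104, NULL, 168, -25, -75

parcel=A20: (no match → NULL) → NULL
parcel=A25: (no match → NULL) → NULL
parcel=A34: declared >= 1067 AND service = 'freight' → -56
parcel=A35: (no match → NULL) → NULL
parcel=A43: declared >= 4336 AND insured >= 1 → 111
parcel=A58: declared >= 1866 AND insured <= 0 → -17
parcel=A70: declared >= 4336 AND insured >= 1 → 104
parcel=A72: declared >= 1866 AND insured <= 0 → -104
parcel=A83: (no match → NULL) → NULL
parcel=A88: declared >= 2153 AND service IN ('ground', 'air') → 168
parcel=A89: declared >= 1866 AND insured <= 0 → -25
parcel=A94: declared >= 1866 AND insured <= 0 → -75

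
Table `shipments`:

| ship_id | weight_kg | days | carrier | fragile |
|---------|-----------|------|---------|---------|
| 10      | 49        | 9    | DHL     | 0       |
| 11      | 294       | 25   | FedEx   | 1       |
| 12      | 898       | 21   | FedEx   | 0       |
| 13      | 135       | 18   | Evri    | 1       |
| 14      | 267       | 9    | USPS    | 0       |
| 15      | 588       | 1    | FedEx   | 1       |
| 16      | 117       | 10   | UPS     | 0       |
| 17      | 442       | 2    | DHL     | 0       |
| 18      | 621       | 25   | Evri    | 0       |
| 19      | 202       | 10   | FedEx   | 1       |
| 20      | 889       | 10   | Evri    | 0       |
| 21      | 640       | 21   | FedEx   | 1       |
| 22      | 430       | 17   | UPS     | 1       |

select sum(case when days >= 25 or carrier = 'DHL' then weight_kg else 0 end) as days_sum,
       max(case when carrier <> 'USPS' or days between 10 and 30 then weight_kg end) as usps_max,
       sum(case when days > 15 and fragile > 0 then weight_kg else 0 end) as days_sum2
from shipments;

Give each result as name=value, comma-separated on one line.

days_sum=1406, usps_max=898, days_sum2=1499

[days_sum: days >= 25 or carrier = 'DHL']
ship_id=10: ✓ → 49
ship_id=11: ✓ → 294
ship_id=12: ✗
ship_id=13: ✗
ship_id=14: ✗
ship_id=15: ✗
ship_id=16: ✗
ship_id=17: ✓ → 442
ship_id=18: ✓ → 621
ship_id=19: ✗
ship_id=20: ✗
ship_id=21: ✗
ship_id=22: ✗
days_sum = 49 + 294 + 442 + 621 = 1406
—
[usps_max: carrier <> 'USPS' or days between 10 and 30]
ship_id=10: ✓ → 49
ship_id=11: ✓ → 294
ship_id=12: ✓ → 898
ship_id=13: ✓ → 135
ship_id=14: ✗
ship_id=15: ✓ → 588
ship_id=16: ✓ → 117
ship_id=17: ✓ → 442
ship_id=18: ✓ → 621
ship_id=19: ✓ → 202
ship_id=20: ✓ → 889
ship_id=21: ✓ → 640
ship_id=22: ✓ → 430
usps_max = MAX(49, 294, 898, 135, 588, 117, 442, 621, 202, 889, 640, 430) = 898
—
[days_sum2: days > 15 and fragile > 0]
ship_id=10: ✗
ship_id=11: ✓ → 294
ship_id=12: ✗
ship_id=13: ✓ → 135
ship_id=14: ✗
ship_id=15: ✗
ship_id=16: ✗
ship_id=17: ✗
ship_id=18: ✗
ship_id=19: ✗
ship_id=20: ✗
ship_id=21: ✓ → 640
ship_id=22: ✓ → 430
days_sum2 = 294 + 135 + 640 + 430 = 1499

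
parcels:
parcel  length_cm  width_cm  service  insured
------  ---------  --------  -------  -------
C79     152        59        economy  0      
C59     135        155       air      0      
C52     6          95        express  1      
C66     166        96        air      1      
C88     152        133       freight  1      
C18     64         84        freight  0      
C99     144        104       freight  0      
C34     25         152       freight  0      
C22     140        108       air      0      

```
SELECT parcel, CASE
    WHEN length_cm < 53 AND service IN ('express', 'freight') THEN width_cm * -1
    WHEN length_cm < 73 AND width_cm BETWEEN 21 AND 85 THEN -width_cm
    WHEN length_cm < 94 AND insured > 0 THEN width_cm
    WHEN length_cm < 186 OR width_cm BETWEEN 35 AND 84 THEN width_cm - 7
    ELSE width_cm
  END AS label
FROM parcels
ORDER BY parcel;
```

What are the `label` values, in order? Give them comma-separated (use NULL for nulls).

-84, 101, -152, -95, 148, 89, 52, 126, 97

parcel=C18: length_cm < 73 AND width_cm BETWEEN 21 AND 85 → -84
parcel=C22: length_cm < 186 OR width_cm BETWEEN 35 AND 84 → 101
parcel=C34: length_cm < 53 AND service IN ('express', 'freight') → -152
parcel=C52: length_cm < 53 AND service IN ('express', 'freight') → -95
parcel=C59: length_cm < 186 OR width_cm BETWEEN 35 AND 84 → 148
parcel=C66: length_cm < 186 OR width_cm BETWEEN 35 AND 84 → 89
parcel=C79: length_cm < 186 OR width_cm BETWEEN 35 AND 84 → 52
parcel=C88: length_cm < 186 OR width_cm BETWEEN 35 AND 84 → 126
parcel=C99: length_cm < 186 OR width_cm BETWEEN 35 AND 84 → 97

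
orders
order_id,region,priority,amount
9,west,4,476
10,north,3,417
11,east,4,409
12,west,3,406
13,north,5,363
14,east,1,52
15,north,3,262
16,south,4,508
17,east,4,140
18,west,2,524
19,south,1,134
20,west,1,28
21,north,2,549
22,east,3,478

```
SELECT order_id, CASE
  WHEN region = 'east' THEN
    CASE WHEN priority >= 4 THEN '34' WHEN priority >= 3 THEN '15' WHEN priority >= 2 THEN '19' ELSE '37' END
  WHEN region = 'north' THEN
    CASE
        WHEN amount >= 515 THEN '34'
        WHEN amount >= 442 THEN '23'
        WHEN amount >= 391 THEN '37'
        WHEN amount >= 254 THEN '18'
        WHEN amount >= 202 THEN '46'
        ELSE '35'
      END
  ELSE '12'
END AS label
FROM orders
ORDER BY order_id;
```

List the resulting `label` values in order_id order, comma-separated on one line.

12, 37, 34, 12, 18, 37, 18, 12, 34, 12, 12, 12, 34, 15

order_id=9: region='west' → outer ELSE → 12
order_id=10: region='north' → inner[amount >= 391] → 37
order_id=11: region='east' → inner[priority >= 4] → 34
order_id=12: region='west' → outer ELSE → 12
order_id=13: region='north' → inner[amount >= 254] → 18
order_id=14: region='east' → inner[ELSE] → 37
order_id=15: region='north' → inner[amount >= 254] → 18
order_id=16: region='south' → outer ELSE → 12
order_id=17: region='east' → inner[priority >= 4] → 34
order_id=18: region='west' → outer ELSE → 12
order_id=19: region='south' → outer ELSE → 12
order_id=20: region='west' → outer ELSE → 12
order_id=21: region='north' → inner[amount >= 515] → 34
order_id=22: region='east' → inner[priority >= 3] → 15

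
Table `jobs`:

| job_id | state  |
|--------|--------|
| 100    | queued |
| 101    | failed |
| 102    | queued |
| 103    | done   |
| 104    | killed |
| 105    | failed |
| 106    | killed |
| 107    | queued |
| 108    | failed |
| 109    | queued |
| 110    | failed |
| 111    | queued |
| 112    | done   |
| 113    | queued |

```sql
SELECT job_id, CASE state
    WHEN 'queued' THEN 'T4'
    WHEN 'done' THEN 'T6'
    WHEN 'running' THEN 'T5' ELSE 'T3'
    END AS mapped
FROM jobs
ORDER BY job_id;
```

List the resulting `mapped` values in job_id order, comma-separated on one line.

job_id=100: state='queued' → T4
job_id=101: ELSE → T3
job_id=102: state='queued' → T4
job_id=103: state='done' → T6
job_id=104: ELSE → T3
job_id=105: ELSE → T3
job_id=106: ELSE → T3
job_id=107: state='queued' → T4
job_id=108: ELSE → T3
job_id=109: state='queued' → T4
job_id=110: ELSE → T3
job_id=111: state='queued' → T4
job_id=112: state='done' → T6
job_id=113: state='queued' → T4

T4, T3, T4, T6, T3, T3, T3, T4, T3, T4, T3, T4, T6, T4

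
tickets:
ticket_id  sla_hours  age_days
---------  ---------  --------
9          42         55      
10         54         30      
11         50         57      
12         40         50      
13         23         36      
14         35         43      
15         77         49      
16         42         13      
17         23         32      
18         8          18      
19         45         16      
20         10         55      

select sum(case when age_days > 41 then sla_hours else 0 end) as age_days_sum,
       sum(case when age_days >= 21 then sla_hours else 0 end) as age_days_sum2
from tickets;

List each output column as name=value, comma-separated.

age_days_sum=254, age_days_sum2=354

[age_days_sum: age_days > 41]
ticket_id=9: ✓ → 42
ticket_id=10: ✗
ticket_id=11: ✓ → 50
ticket_id=12: ✓ → 40
ticket_id=13: ✗
ticket_id=14: ✓ → 35
ticket_id=15: ✓ → 77
ticket_id=16: ✗
ticket_id=17: ✗
ticket_id=18: ✗
ticket_id=19: ✗
ticket_id=20: ✓ → 10
age_days_sum = 42 + 50 + 40 + 35 + 77 + 10 = 254
—
[age_days_sum2: age_days >= 21]
ticket_id=9: ✓ → 42
ticket_id=10: ✓ → 54
ticket_id=11: ✓ → 50
ticket_id=12: ✓ → 40
ticket_id=13: ✓ → 23
ticket_id=14: ✓ → 35
ticket_id=15: ✓ → 77
ticket_id=16: ✗
ticket_id=17: ✓ → 23
ticket_id=18: ✗
ticket_id=19: ✗
ticket_id=20: ✓ → 10
age_days_sum2 = 42 + 54 + 50 + 40 + 23 + 35 + 77 + 23 + 10 = 354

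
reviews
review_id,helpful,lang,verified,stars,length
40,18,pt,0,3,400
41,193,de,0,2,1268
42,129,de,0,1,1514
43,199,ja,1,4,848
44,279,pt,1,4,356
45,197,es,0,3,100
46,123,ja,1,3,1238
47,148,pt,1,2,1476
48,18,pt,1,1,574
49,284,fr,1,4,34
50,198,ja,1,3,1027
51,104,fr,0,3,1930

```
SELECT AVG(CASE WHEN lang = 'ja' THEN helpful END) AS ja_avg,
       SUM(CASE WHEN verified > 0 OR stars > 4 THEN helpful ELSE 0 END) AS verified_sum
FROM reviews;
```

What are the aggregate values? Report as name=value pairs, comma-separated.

ja_avg=173.3333333333, verified_sum=1249

[ja_avg: lang = 'ja']
review_id=40: ✗
review_id=41: ✗
review_id=42: ✗
review_id=43: ✓ → 199
review_id=44: ✗
review_id=45: ✗
review_id=46: ✓ → 123
review_id=47: ✗
review_id=48: ✗
review_id=49: ✗
review_id=50: ✓ → 198
review_id=51: ✗
ja_avg = (199 + 123 + 198) / 3 = 173.3333333333
—
[verified_sum: verified > 0 OR stars > 4]
review_id=40: ✗
review_id=41: ✗
review_id=42: ✗
review_id=43: ✓ → 199
review_id=44: ✓ → 279
review_id=45: ✗
review_id=46: ✓ → 123
review_id=47: ✓ → 148
review_id=48: ✓ → 18
review_id=49: ✓ → 284
review_id=50: ✓ → 198
review_id=51: ✗
verified_sum = 199 + 279 + 123 + 148 + 18 + 284 + 198 = 1249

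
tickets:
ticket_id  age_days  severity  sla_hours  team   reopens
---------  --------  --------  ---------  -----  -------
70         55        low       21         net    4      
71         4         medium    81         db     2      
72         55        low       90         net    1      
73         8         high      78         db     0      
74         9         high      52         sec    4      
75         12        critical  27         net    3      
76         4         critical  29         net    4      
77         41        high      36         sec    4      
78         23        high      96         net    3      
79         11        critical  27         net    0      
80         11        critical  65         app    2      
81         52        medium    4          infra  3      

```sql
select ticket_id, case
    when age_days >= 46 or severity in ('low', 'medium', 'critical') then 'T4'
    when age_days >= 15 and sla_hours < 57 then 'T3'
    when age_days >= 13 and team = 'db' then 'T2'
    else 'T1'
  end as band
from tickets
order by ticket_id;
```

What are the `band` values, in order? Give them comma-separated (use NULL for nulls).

T4, T4, T4, T1, T1, T4, T4, T3, T1, T4, T4, T4

ticket_id=70: age_days >= 46 or severity in ('low', 'medium', 'critical') → T4
ticket_id=71: age_days >= 46 or severity in ('low', 'medium', 'critical') → T4
ticket_id=72: age_days >= 46 or severity in ('low', 'medium', 'critical') → T4
ticket_id=73: ELSE → T1
ticket_id=74: ELSE → T1
ticket_id=75: age_days >= 46 or severity in ('low', 'medium', 'critical') → T4
ticket_id=76: age_days >= 46 or severity in ('low', 'medium', 'critical') → T4
ticket_id=77: age_days >= 15 and sla_hours < 57 → T3
ticket_id=78: ELSE → T1
ticket_id=79: age_days >= 46 or severity in ('low', 'medium', 'critical') → T4
ticket_id=80: age_days >= 46 or severity in ('low', 'medium', 'critical') → T4
ticket_id=81: age_days >= 46 or severity in ('low', 'medium', 'critical') → T4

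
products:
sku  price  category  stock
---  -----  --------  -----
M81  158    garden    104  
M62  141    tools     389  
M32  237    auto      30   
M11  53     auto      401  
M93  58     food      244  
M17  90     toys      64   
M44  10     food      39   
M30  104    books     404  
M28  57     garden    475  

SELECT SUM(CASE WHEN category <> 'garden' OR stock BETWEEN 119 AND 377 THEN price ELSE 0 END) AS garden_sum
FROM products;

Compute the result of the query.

693

sku=M81: ✗
sku=M62: ✓ → 141
sku=M32: ✓ → 237
sku=M11: ✓ → 53
sku=M93: ✓ → 58
sku=M17: ✓ → 90
sku=M44: ✓ → 10
sku=M30: ✓ → 104
sku=M28: ✗
garden_sum = 141 + 237 + 53 + 58 + 90 + 10 + 104 = 693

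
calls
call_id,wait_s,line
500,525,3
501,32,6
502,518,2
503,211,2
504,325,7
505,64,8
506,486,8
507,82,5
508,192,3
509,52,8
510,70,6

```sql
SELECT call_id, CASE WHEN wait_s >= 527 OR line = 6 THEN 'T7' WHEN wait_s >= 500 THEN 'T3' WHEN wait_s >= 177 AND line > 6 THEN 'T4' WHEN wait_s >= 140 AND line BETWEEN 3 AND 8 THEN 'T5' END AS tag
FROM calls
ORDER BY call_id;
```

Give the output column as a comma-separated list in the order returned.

call_id=500: wait_s >= 500 → T3
call_id=501: wait_s >= 527 OR line = 6 → T7
call_id=502: wait_s >= 500 → T3
call_id=503: (no match → NULL) → NULL
call_id=504: wait_s >= 177 AND line > 6 → T4
call_id=505: (no match → NULL) → NULL
call_id=506: wait_s >= 177 AND line > 6 → T4
call_id=507: (no match → NULL) → NULL
call_id=508: wait_s >= 140 AND line BETWEEN 3 AND 8 → T5
call_id=509: (no match → NULL) → NULL
call_id=510: wait_s >= 527 OR line = 6 → T7

T3, T7, T3, NULL, T4, NULL, T4, NULL, T5, NULL, T7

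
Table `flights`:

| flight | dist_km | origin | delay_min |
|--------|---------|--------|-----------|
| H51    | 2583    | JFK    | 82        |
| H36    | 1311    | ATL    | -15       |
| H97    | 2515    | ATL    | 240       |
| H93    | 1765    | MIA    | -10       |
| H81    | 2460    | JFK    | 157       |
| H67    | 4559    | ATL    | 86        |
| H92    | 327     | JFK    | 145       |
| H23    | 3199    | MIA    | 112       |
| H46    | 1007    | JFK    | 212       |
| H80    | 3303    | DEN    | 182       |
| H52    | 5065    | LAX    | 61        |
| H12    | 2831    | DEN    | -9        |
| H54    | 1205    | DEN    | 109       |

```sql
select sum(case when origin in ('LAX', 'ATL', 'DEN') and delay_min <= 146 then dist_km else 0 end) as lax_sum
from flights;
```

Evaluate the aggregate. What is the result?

flight=H51: ✗
flight=H36: ✓ → 1311
flight=H97: ✗
flight=H93: ✗
flight=H81: ✗
flight=H67: ✓ → 4559
flight=H92: ✗
flight=H23: ✗
flight=H46: ✗
flight=H80: ✗
flight=H52: ✓ → 5065
flight=H12: ✓ → 2831
flight=H54: ✓ → 1205
lax_sum = 1311 + 4559 + 5065 + 2831 + 1205 = 14971

14971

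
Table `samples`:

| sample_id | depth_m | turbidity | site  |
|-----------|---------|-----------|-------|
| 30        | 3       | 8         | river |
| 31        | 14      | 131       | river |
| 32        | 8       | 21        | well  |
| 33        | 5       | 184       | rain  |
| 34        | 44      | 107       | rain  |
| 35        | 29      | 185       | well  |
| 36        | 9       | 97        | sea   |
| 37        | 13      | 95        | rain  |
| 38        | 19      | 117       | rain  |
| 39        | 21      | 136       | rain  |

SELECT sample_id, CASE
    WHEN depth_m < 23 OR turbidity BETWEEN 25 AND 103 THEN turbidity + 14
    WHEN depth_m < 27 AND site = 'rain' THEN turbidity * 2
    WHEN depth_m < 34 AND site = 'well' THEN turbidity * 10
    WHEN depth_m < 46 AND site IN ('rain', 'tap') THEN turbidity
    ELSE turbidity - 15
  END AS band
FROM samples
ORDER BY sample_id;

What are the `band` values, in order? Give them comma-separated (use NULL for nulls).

22, 145, 35, 198, 107, 1850, 111, 109, 131, 150

sample_id=30: depth_m < 23 OR turbidity BETWEEN 25 AND 103 → 22
sample_id=31: depth_m < 23 OR turbidity BETWEEN 25 AND 103 → 145
sample_id=32: depth_m < 23 OR turbidity BETWEEN 25 AND 103 → 35
sample_id=33: depth_m < 23 OR turbidity BETWEEN 25 AND 103 → 198
sample_id=34: depth_m < 46 AND site IN ('rain', 'tap') → 107
sample_id=35: depth_m < 34 AND site = 'well' → 1850
sample_id=36: depth_m < 23 OR turbidity BETWEEN 25 AND 103 → 111
sample_id=37: depth_m < 23 OR turbidity BETWEEN 25 AND 103 → 109
sample_id=38: depth_m < 23 OR turbidity BETWEEN 25 AND 103 → 131
sample_id=39: depth_m < 23 OR turbidity BETWEEN 25 AND 103 → 150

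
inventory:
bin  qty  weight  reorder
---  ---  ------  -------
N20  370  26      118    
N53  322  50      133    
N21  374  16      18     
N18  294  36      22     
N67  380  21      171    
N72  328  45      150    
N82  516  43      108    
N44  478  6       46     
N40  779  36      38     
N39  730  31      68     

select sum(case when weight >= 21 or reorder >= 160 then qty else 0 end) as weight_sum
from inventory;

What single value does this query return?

3719

bin=N20: ✓ → 370
bin=N53: ✓ → 322
bin=N21: ✗
bin=N18: ✓ → 294
bin=N67: ✓ → 380
bin=N72: ✓ → 328
bin=N82: ✓ → 516
bin=N44: ✗
bin=N40: ✓ → 779
bin=N39: ✓ → 730
weight_sum = 370 + 322 + 294 + 380 + 328 + 516 + 779 + 730 = 3719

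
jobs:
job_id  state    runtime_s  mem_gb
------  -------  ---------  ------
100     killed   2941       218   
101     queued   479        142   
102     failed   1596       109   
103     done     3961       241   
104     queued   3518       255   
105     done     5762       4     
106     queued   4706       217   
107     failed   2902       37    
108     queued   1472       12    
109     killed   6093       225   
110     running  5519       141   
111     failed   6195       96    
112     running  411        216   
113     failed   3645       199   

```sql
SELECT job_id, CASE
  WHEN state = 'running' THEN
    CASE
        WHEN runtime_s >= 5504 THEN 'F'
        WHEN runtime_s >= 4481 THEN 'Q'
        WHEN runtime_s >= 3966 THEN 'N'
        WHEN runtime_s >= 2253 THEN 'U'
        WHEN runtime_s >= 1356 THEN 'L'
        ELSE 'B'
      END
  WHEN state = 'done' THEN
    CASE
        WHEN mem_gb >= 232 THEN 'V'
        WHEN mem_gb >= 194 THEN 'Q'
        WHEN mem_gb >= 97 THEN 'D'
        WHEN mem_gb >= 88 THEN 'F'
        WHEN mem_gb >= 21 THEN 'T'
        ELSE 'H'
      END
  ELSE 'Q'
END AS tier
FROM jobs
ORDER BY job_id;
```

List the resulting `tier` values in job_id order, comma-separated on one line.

Q, Q, Q, V, Q, H, Q, Q, Q, Q, F, Q, B, Q

job_id=100: state='killed' → outer ELSE → Q
job_id=101: state='queued' → outer ELSE → Q
job_id=102: state='failed' → outer ELSE → Q
job_id=103: state='done' → inner[mem_gb >= 232] → V
job_id=104: state='queued' → outer ELSE → Q
job_id=105: state='done' → inner[ELSE] → H
job_id=106: state='queued' → outer ELSE → Q
job_id=107: state='failed' → outer ELSE → Q
job_id=108: state='queued' → outer ELSE → Q
job_id=109: state='killed' → outer ELSE → Q
job_id=110: state='running' → inner[runtime_s >= 5504] → F
job_id=111: state='failed' → outer ELSE → Q
job_id=112: state='running' → inner[ELSE] → B
job_id=113: state='failed' → outer ELSE → Q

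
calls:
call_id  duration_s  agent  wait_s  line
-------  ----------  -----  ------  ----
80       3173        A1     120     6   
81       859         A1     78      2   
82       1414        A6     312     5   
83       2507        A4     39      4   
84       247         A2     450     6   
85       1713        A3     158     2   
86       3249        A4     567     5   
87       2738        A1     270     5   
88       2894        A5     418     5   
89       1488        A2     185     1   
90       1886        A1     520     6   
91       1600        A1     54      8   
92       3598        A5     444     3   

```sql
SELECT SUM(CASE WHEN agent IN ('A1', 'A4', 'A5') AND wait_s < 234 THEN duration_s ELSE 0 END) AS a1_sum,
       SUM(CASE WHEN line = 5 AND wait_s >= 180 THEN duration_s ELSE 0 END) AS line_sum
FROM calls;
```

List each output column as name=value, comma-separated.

[a1_sum: agent IN ('A1', 'A4', 'A5') AND wait_s < 234]
call_id=80: ✓ → 3173
call_id=81: ✓ → 859
call_id=82: ✗
call_id=83: ✓ → 2507
call_id=84: ✗
call_id=85: ✗
call_id=86: ✗
call_id=87: ✗
call_id=88: ✗
call_id=89: ✗
call_id=90: ✗
call_id=91: ✓ → 1600
call_id=92: ✗
a1_sum = 3173 + 859 + 2507 + 1600 = 8139
—
[line_sum: line = 5 AND wait_s >= 180]
call_id=80: ✗
call_id=81: ✗
call_id=82: ✓ → 1414
call_id=83: ✗
call_id=84: ✗
call_id=85: ✗
call_id=86: ✓ → 3249
call_id=87: ✓ → 2738
call_id=88: ✓ → 2894
call_id=89: ✗
call_id=90: ✗
call_id=91: ✗
call_id=92: ✗
line_sum = 1414 + 3249 + 2738 + 2894 = 10295

a1_sum=8139, line_sum=10295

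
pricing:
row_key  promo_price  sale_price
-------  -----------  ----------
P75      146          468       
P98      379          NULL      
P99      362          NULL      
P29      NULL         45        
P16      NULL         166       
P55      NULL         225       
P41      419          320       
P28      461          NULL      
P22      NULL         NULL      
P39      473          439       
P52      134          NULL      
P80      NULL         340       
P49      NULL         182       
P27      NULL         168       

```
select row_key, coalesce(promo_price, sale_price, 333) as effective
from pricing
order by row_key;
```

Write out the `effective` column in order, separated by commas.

166, 333, 168, 461, 45, 473, 419, 182, 134, 225, 146, 340, 379, 362

row_key=P16: promo_price=NULL, sale_price=166 → 166
row_key=P22: promo_price=NULL, sale_price=NULL, → literal 333 → 333
row_key=P27: promo_price=NULL, sale_price=168 → 168
row_key=P28: promo_price=461 → 461
row_key=P29: promo_price=NULL, sale_price=45 → 45
row_key=P39: promo_price=473 → 473
row_key=P41: promo_price=419 → 419
row_key=P49: promo_price=NULL, sale_price=182 → 182
row_key=P52: promo_price=134 → 134
row_key=P55: promo_price=NULL, sale_price=225 → 225
row_key=P75: promo_price=146 → 146
row_key=P80: promo_price=NULL, sale_price=340 → 340
row_key=P98: promo_price=379 → 379
row_key=P99: promo_price=362 → 362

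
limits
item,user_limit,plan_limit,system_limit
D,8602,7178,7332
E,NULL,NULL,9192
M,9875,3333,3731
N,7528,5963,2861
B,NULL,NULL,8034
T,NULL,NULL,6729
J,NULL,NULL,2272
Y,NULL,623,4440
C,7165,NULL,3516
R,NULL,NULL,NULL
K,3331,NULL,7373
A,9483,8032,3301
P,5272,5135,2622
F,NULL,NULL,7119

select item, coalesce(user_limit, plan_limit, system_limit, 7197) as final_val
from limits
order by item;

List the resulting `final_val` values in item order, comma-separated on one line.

item=A: user_limit=9483 → 9483
item=B: user_limit=NULL, plan_limit=NULL, system_limit=8034 → 8034
item=C: user_limit=7165 → 7165
item=D: user_limit=8602 → 8602
item=E: user_limit=NULL, plan_limit=NULL, system_limit=9192 → 9192
item=F: user_limit=NULL, plan_limit=NULL, system_limit=7119 → 7119
item=J: user_limit=NULL, plan_limit=NULL, system_limit=2272 → 2272
item=K: user_limit=3331 → 3331
item=M: user_limit=9875 → 9875
item=N: user_limit=7528 → 7528
item=P: user_limit=5272 → 5272
item=R: user_limit=NULL, plan_limit=NULL, system_limit=NULL, → literal 7197 → 7197
item=T: user_limit=NULL, plan_limit=NULL, system_limit=6729 → 6729
item=Y: user_limit=NULL, plan_limit=623 → 623

9483, 8034, 7165, 8602, 9192, 7119, 2272, 3331, 9875, 7528, 5272, 7197, 6729, 623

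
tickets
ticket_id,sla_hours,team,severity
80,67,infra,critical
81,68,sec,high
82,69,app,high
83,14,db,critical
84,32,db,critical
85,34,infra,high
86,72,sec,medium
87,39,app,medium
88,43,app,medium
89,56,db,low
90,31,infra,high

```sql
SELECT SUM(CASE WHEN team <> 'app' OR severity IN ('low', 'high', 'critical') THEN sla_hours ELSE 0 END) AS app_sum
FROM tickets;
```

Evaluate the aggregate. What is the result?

443

ticket_id=80: ✓ → 67
ticket_id=81: ✓ → 68
ticket_id=82: ✓ → 69
ticket_id=83: ✓ → 14
ticket_id=84: ✓ → 32
ticket_id=85: ✓ → 34
ticket_id=86: ✓ → 72
ticket_id=87: ✗
ticket_id=88: ✗
ticket_id=89: ✓ → 56
ticket_id=90: ✓ → 31
app_sum = 67 + 68 + 69 + 14 + 32 + 34 + 72 + 56 + 31 = 443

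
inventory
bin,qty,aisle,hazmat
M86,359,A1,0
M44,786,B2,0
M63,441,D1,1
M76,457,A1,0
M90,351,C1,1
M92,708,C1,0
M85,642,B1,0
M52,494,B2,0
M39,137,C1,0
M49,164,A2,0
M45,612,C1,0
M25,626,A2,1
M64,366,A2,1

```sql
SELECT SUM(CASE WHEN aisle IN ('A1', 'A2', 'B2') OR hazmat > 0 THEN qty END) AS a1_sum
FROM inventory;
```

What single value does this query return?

4044

bin=M86: ✓ → 359
bin=M44: ✓ → 786
bin=M63: ✓ → 441
bin=M76: ✓ → 457
bin=M90: ✓ → 351
bin=M92: ✗
bin=M85: ✗
bin=M52: ✓ → 494
bin=M39: ✗
bin=M49: ✓ → 164
bin=M45: ✗
bin=M25: ✓ → 626
bin=M64: ✓ → 366
a1_sum = 359 + 786 + 441 + 457 + 351 + 494 + 164 + 626 + 366 = 4044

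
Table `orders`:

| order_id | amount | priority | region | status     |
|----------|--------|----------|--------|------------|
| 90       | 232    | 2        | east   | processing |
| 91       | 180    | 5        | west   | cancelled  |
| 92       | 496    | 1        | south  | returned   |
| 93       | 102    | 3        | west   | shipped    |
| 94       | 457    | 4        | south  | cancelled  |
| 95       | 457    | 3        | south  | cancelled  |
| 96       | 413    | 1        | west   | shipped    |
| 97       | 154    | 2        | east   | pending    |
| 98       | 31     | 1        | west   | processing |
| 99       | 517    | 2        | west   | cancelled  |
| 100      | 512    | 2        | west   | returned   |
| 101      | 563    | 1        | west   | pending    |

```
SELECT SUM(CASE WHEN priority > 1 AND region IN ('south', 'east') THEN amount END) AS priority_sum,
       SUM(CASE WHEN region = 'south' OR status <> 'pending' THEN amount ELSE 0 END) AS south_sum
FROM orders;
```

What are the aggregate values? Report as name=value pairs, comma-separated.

[priority_sum: priority > 1 AND region IN ('south', 'east')]
order_id=90: ✓ → 232
order_id=91: ✗
order_id=92: ✗
order_id=93: ✗
order_id=94: ✓ → 457
order_id=95: ✓ → 457
order_id=96: ✗
order_id=97: ✓ → 154
order_id=98: ✗
order_id=99: ✗
order_id=100: ✗
order_id=101: ✗
priority_sum = 232 + 457 + 457 + 154 = 1300
—
[south_sum: region = 'south' OR status <> 'pending']
order_id=90: ✓ → 232
order_id=91: ✓ → 180
order_id=92: ✓ → 496
order_id=93: ✓ → 102
order_id=94: ✓ → 457
order_id=95: ✓ → 457
order_id=96: ✓ → 413
order_id=97: ✗
order_id=98: ✓ → 31
order_id=99: ✓ → 517
order_id=100: ✓ → 512
order_id=101: ✗
south_sum = 232 + 180 + 496 + 102 + 457 + 457 + 413 + 31 + 517 + 512 = 3397

priority_sum=1300, south_sum=3397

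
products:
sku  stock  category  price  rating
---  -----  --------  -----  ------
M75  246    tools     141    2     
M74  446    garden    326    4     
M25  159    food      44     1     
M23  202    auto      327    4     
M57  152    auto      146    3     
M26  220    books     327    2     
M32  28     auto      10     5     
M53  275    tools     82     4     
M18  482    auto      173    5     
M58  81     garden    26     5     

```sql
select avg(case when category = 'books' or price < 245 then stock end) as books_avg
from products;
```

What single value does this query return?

205.375

sku=M75: ✓ → 246
sku=M74: ✗
sku=M25: ✓ → 159
sku=M23: ✗
sku=M57: ✓ → 152
sku=M26: ✓ → 220
sku=M32: ✓ → 28
sku=M53: ✓ → 275
sku=M18: ✓ → 482
sku=M58: ✓ → 81
books_avg = (246 + 159 + 152 + 220 + 28 + 275 + 482 + 81) / 8 = 205.375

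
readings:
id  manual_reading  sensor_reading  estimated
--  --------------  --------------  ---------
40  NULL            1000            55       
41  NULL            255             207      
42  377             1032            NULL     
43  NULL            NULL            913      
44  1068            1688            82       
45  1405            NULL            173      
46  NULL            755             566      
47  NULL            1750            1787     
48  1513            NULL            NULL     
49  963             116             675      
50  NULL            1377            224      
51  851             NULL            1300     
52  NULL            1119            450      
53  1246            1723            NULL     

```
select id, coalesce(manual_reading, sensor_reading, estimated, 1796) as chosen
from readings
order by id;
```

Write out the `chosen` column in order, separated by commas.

1000, 255, 377, 913, 1068, 1405, 755, 1750, 1513, 963, 1377, 851, 1119, 1246

id=40: manual_reading=NULL, sensor_reading=1000 → 1000
id=41: manual_reading=NULL, sensor_reading=255 → 255
id=42: manual_reading=377 → 377
id=43: manual_reading=NULL, sensor_reading=NULL, estimated=913 → 913
id=44: manual_reading=1068 → 1068
id=45: manual_reading=1405 → 1405
id=46: manual_reading=NULL, sensor_reading=755 → 755
id=47: manual_reading=NULL, sensor_reading=1750 → 1750
id=48: manual_reading=1513 → 1513
id=49: manual_reading=963 → 963
id=50: manual_reading=NULL, sensor_reading=1377 → 1377
id=51: manual_reading=851 → 851
id=52: manual_reading=NULL, sensor_reading=1119 → 1119
id=53: manual_reading=1246 → 1246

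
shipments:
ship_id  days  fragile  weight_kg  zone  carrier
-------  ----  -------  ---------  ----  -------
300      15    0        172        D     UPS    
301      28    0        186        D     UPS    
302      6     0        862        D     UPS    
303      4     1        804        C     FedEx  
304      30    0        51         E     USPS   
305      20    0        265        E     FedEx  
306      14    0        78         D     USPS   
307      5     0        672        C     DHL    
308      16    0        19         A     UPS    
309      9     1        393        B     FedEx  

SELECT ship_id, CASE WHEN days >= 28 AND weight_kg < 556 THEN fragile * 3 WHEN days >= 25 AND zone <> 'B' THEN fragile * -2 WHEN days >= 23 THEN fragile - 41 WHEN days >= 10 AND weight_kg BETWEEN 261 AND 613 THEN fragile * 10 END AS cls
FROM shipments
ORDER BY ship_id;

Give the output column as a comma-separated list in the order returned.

ship_id=300: (no match → NULL) → NULL
ship_id=301: days >= 28 AND weight_kg < 556 → 0
ship_id=302: (no match → NULL) → NULL
ship_id=303: (no match → NULL) → NULL
ship_id=304: days >= 28 AND weight_kg < 556 → 0
ship_id=305: days >= 10 AND weight_kg BETWEEN 261 AND 613 → 0
ship_id=306: (no match → NULL) → NULL
ship_id=307: (no match → NULL) → NULL
ship_id=308: (no match → NULL) → NULL
ship_id=309: (no match → NULL) → NULL

NULL, 0, NULL, NULL, 0, 0, NULL, NULL, NULL, NULL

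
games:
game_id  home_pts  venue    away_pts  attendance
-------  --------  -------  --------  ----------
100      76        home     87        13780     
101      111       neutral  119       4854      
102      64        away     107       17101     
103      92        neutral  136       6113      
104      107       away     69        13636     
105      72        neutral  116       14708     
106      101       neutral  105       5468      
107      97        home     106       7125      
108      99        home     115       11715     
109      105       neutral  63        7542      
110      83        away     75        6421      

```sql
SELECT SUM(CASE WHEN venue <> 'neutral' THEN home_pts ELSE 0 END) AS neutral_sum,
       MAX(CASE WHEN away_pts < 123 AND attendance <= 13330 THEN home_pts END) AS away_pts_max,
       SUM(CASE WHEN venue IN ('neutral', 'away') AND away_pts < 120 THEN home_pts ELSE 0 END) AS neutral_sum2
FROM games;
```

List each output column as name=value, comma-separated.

[neutral_sum: venue <> 'neutral']
game_id=100: ✓ → 76
game_id=101: ✗
game_id=102: ✓ → 64
game_id=103: ✗
game_id=104: ✓ → 107
game_id=105: ✗
game_id=106: ✗
game_id=107: ✓ → 97
game_id=108: ✓ → 99
game_id=109: ✗
game_id=110: ✓ → 83
neutral_sum = 76 + 64 + 107 + 97 + 99 + 83 = 526
—
[away_pts_max: away_pts < 123 AND attendance <= 13330]
game_id=100: ✗
game_id=101: ✓ → 111
game_id=102: ✗
game_id=103: ✗
game_id=104: ✗
game_id=105: ✗
game_id=106: ✓ → 101
game_id=107: ✓ → 97
game_id=108: ✓ → 99
game_id=109: ✓ → 105
game_id=110: ✓ → 83
away_pts_max = MAX(111, 101, 97, 99, 105, 83) = 111
—
[neutral_sum2: venue IN ('neutral', 'away') AND away_pts < 120]
game_id=100: ✗
game_id=101: ✓ → 111
game_id=102: ✓ → 64
game_id=103: ✗
game_id=104: ✓ → 107
game_id=105: ✓ → 72
game_id=106: ✓ → 101
game_id=107: ✗
game_id=108: ✗
game_id=109: ✓ → 105
game_id=110: ✓ → 83
neutral_sum2 = 111 + 64 + 107 + 72 + 101 + 105 + 83 = 643

neutral_sum=526, away_pts_max=111, neutral_sum2=643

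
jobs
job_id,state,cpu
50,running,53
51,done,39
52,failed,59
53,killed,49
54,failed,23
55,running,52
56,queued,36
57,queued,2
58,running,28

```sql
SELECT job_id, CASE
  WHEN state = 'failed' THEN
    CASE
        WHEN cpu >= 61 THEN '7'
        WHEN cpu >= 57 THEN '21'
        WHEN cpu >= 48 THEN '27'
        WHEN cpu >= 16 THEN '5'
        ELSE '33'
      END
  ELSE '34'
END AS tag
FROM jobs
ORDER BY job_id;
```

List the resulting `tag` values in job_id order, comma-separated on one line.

job_id=50: state='running' → outer ELSE → 34
job_id=51: state='done' → outer ELSE → 34
job_id=52: state='failed' → inner[cpu >= 57] → 21
job_id=53: state='killed' → outer ELSE → 34
job_id=54: state='failed' → inner[cpu >= 16] → 5
job_id=55: state='running' → outer ELSE → 34
job_id=56: state='queued' → outer ELSE → 34
job_id=57: state='queued' → outer ELSE → 34
job_id=58: state='running' → outer ELSE → 34

34, 34, 21, 34, 5, 34, 34, 34, 34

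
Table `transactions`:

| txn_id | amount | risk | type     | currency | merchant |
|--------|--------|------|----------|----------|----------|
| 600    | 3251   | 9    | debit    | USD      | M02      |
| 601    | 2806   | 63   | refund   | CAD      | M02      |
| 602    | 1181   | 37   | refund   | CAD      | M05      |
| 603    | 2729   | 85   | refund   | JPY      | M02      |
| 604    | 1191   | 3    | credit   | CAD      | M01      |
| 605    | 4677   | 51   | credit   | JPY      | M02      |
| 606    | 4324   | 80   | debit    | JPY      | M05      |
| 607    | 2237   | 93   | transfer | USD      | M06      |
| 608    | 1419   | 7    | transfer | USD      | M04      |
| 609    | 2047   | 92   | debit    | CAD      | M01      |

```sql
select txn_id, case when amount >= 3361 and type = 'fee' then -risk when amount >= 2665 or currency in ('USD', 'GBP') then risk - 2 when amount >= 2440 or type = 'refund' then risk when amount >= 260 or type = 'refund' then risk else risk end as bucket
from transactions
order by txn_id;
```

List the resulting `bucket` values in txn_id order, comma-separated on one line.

7, 61, 37, 83, 3, 49, 78, 91, 5, 92

txn_id=600: amount >= 2665 or currency in ('USD', 'GBP') → 7
txn_id=601: amount >= 2665 or currency in ('USD', 'GBP') → 61
txn_id=602: amount >= 2440 or type = 'refund' → 37
txn_id=603: amount >= 2665 or currency in ('USD', 'GBP') → 83
txn_id=604: amount >= 260 or type = 'refund' → 3
txn_id=605: amount >= 2665 or currency in ('USD', 'GBP') → 49
txn_id=606: amount >= 2665 or currency in ('USD', 'GBP') → 78
txn_id=607: amount >= 2665 or currency in ('USD', 'GBP') → 91
txn_id=608: amount >= 2665 or currency in ('USD', 'GBP') → 5
txn_id=609: amount >= 260 or type = 'refund' → 92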